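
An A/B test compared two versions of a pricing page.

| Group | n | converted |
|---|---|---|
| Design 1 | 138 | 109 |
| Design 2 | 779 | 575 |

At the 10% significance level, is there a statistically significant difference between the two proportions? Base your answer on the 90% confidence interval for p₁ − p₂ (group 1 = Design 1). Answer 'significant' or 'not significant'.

First, p̂₁ = 109/138 = 0.7899; p̂₂ = 575/779 = 0.7381.
The two standard errors are √(0.7899×0.2101/138) = 0.03468 and √(0.7381×0.2619/779) = 0.01575.
Because the samples are independent, SE_diff = √(0.03468² + 0.01575²) = 0.03809.
Using z* = 1.645 for 90%, ME = 1.645 × 0.03809 = 0.06266.
p̂₁ − p̂₂ = 0.0518; interval 0.0518 ± 0.06266 gives (-0.01086, 0.11446).
The interval (-0.01086, 0.11446) contains 0, so the difference is not significant.

not significant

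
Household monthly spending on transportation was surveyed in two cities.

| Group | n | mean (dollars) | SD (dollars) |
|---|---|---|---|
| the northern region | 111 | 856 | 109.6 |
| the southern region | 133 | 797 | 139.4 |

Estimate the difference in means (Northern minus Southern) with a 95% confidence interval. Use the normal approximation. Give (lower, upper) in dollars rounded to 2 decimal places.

(27.74, 90.26)

SE₁ = s₁/√n₁ = 109.6/√111 = 10.4028; SE₂ = 139.4/√133 = 12.0875.
Independent samples, unequal variances: SE_diff = √(SE₁² + SE₂²) = √(108.21824784 + 146.10765625) = 15.9476.
z* = 1.960, so margin of error = 1.960 × 15.9476 = 31.2573.
Difference in means = 856 − 797 = 59.0000.
59.0000 ± 31.2573 → (27.74, 90.26).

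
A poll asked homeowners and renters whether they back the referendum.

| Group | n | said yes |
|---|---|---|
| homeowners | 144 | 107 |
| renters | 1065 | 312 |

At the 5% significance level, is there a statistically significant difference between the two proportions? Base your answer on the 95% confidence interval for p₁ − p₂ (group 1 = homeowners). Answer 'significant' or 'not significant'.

Sample proportions: 107/144 = 0.7431, 312/1065 = 0.2930.
Each SE is √(p̂(1−p̂)/n): √(0.7431·0.2569/144) = 0.03641 and √(0.2930·0.7070/1065) = 0.01395.
SE(p̂₁ − p̂₂) = √(SE₁² + SE₂²) = √(0.0013256881 + 0.0001946025) = 0.03899, since the two samples are independent.
At 95% confidence z* = 1.960; margin = 1.960 × 0.03899 = 0.07642.
The difference is 0.7431 − 0.2930 = 0.4501, so the interval is 0.4501 ± 0.07642 = (0.37368, 0.52652).
The interval (0.37368, 0.52652) does not contain 0, so the difference is significant.

significant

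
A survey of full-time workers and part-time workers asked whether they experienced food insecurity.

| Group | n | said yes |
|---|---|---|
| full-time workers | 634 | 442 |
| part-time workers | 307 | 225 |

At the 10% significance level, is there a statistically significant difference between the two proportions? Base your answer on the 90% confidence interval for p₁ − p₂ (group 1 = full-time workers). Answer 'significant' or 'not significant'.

Sample proportions: 442/634 = 0.6972, 225/307 = 0.7329.
Each SE is √(p̂(1−p̂)/n): √(0.6972·0.3028/634) = 0.01825 and √(0.7329·0.2671/307) = 0.02525.
SE(p̂₁ − p̂₂) = √(SE₁² + SE₂²) = √(0.0003330625 + 0.0006375625) = 0.03115, since the two samples are independent.
At 90% confidence z* = 1.645; margin = 1.645 × 0.03115 = 0.05124.
The difference is 0.6972 − 0.7329 = -0.0357, so the interval is -0.0357 ± 0.05124 = (-0.08694, 0.01554).
The interval (-0.08694, 0.01554) contains 0, so the difference is not significant.

not significant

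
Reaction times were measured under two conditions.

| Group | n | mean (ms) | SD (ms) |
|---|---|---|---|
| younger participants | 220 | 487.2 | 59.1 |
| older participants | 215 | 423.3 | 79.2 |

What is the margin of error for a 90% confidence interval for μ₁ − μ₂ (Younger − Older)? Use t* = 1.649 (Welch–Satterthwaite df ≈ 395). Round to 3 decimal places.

11.068

Per-group SEs: s₁/√n₁ = 59.1/√220 = 3.9845, s₂/√n₂ = 79.2/√215 = 5.4014.
Unpooled SE of the difference: √(15.87624025 + 29.17512196) = 6.7120.
Margin of error = t* · SE = 1.649 × 6.7120 = 11.0681.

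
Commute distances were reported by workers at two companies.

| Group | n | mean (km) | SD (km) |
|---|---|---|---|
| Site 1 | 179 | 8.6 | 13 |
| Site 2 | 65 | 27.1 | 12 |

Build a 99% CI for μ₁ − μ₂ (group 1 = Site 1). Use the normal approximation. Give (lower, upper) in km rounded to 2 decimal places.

(-23.08, -13.92)

Per-group SEs: s₁/√n₁ = 13/√179 = 0.9717, s₂/√n₂ = 12/√65 = 1.4884.
Unpooled SE of the difference: √(0.94420089 + 2.21533456) = 1.7775.
Margin of error = z* · SE = 2.576 × 1.7775 = 4.5788.
x̄₁ − x̄₂ = 8.6 − 27.1 = -18.5000.
CI: -18.5000 ± 4.5788 = (-23.08, -13.92).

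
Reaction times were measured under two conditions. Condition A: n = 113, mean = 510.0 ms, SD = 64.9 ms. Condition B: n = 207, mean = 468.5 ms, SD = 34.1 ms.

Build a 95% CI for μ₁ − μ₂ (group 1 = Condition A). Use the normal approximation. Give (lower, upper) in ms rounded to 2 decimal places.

SE₁ = s₁/√n₁ = 64.9/√113 = 6.1053; SE₂ = 34.1/√207 = 2.3701.
Independent samples, unequal variances: SE_diff = √(SE₁² + SE₂²) = √(37.27468809 + 5.61737401) = 6.5492.
z* = 1.960, so margin of error = 1.960 × 6.5492 = 12.8364.
Difference in means = 510.0 − 468.5 = 41.5000.
41.5000 ± 12.8364 → (28.66, 54.34).

(28.66, 54.34)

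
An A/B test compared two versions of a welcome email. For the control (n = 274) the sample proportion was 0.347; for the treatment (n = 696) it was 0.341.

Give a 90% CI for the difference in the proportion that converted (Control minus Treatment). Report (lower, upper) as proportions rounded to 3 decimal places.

(-0.050, 0.062)

Each SE is √(p̂(1−p̂)/n): √(0.3470·0.6530/274) = 0.02876 and √(0.3410·0.6590/696) = 0.01797.
SE(p̂₁ − p̂₂) = √(SE₁² + SE₂²) = √(0.0008271376 + 0.0003229209) = 0.03391, since the two samples are independent.
At 90% confidence z* = 1.645; margin = 1.645 × 0.03391 = 0.05578.
The difference is 0.3470 − 0.3410 = 0.0060, so the interval is 0.0060 ± 0.05578 = (-0.050, 0.062).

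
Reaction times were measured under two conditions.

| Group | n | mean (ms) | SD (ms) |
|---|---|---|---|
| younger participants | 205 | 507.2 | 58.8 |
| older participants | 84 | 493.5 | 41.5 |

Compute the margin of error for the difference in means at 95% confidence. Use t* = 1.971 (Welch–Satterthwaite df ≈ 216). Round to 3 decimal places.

12.049

Per-group SEs: s₁/√n₁ = 58.8/√205 = 4.1068, s₂/√n₂ = 41.5/√84 = 4.5280.
Unpooled SE of the difference: √(16.86580624 + 20.502784) = 6.1130.
Margin of error = t* · SE = 1.971 × 6.1130 = 12.0487.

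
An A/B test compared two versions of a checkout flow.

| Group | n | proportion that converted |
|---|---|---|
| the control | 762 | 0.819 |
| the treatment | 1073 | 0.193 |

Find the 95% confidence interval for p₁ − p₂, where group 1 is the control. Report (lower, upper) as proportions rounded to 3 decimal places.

Each SE is √(p̂(1−p̂)/n): √(0.8190·0.1810/762) = 0.01395 and √(0.1930·0.8070/1073) = 0.01205.
SE(p̂₁ − p̂₂) = √(SE₁² + SE₂²) = √(0.0001946025 + 0.0001452025) = 0.01843, since the two samples are independent.
At 95% confidence z* = 1.960; margin = 1.960 × 0.01843 = 0.03612.
The difference is 0.8190 − 0.1930 = 0.6260, so the interval is 0.6260 ± 0.03612 = (0.590, 0.662).

(0.590, 0.662)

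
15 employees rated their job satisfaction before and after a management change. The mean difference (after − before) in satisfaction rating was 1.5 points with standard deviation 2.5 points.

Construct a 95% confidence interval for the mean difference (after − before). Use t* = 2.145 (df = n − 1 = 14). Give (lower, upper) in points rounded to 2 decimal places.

Paired design: SE = s_d/√n = 2.5/√15 = 0.6455.
t* = 2.145; margin of error = 2.145 × 0.6455 = 1.3846.
1.5 ± 1.3846 → (0.12, 2.88).

(0.12, 2.88)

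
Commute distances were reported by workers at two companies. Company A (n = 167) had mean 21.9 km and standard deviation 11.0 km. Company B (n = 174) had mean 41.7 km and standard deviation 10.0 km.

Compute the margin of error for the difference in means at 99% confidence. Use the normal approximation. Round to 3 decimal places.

2.936

Per-group SEs: s₁/√n₁ = 11.0/√167 = 0.8512, s₂/√n₂ = 10.0/√174 = 0.7581.
Unpooled SE of the difference: √(0.72454144 + 0.57471561) = 1.1398.
Margin of error = z* · SE = 2.576 × 1.1398 = 2.9361.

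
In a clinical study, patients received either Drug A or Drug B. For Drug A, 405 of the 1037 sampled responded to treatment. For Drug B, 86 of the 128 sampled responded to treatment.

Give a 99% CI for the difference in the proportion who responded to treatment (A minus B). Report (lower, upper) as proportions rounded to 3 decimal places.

p̂₁ = 405/1037 = 0.3905 and p̂₂ = 86/128 = 0.6719.
SE₁ = √(p̂₁(1−p̂₁)/n₁) = √(0.3905·0.6095/1037) = 0.01515; SE₂ = √(0.6719·0.3281/128) = 0.04150.
Independent samples: SE of the difference = √(SE₁² + SE₂²) = √(0.0002295225 + 0.00172225) = 0.04418.
z* for 99% confidence is 2.576, so the margin of error is 2.576 × 0.04418 = 0.11381.
Point estimate p̂₁ − p̂₂ = 0.3905 − 0.6719 = -0.2814.
-0.2814 ± 0.11381 → (-0.395, -0.168).

(-0.395, -0.168)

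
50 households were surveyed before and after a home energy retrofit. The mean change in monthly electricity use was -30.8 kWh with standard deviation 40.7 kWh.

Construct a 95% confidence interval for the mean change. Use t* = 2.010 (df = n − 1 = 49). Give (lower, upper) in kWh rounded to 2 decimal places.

(-42.37, -19.23)

This is a matched-pairs design, so SE = s_d/√n = 40.7/√50 = 5.7558.
Margin = 2.010 × 5.7558 = 11.5692; the interval is -30.8 ± 11.5692 = (-42.37, -19.23).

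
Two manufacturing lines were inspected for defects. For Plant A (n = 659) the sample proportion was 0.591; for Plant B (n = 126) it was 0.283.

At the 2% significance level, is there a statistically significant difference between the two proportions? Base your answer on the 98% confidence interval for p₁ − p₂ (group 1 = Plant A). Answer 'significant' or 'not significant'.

Each SE is √(p̂(1−p̂)/n): √(0.5910·0.4090/659) = 0.01915 and √(0.2830·0.7170/126) = 0.04013.
SE(p̂₁ − p̂₂) = √(SE₁² + SE₂²) = √(0.0003667225 + 0.0016104169) = 0.04447, since the two samples are independent.
At 98% confidence z* = 2.326; margin = 2.326 × 0.04447 = 0.10344.
The difference is 0.5910 − 0.2830 = 0.3080, so the interval is 0.3080 ± 0.10344 = (0.20456, 0.41144).
The interval (0.20456, 0.41144) does not contain 0, so the difference is significant.

significant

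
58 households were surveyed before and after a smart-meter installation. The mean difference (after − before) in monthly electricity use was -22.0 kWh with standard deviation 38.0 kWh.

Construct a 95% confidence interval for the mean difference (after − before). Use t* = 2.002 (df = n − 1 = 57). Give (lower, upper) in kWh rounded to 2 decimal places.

Paired design: SE = s_d/√n = 38.0/√58 = 4.9896.
t* = 2.002; margin of error = 2.002 × 4.9896 = 9.9892.
-22.0 ± 9.9892 → (-31.99, -12.01).

(-31.99, -12.01)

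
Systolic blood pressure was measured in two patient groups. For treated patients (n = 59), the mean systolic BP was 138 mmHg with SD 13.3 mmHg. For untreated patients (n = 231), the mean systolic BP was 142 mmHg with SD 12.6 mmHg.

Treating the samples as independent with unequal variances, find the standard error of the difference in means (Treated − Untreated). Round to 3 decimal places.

1.920

Standard errors of each mean: 13.3/√59 = 1.7315 and 12.6/√231 = 0.8290.
SE(x̄₁ − x̄₂) = √(1.7315² + 0.8290²) = 1.9197 for independent samples with unequal variances.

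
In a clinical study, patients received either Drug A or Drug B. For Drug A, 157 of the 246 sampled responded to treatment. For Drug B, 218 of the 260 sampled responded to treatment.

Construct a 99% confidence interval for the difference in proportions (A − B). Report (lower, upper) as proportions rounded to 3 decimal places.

(-0.299, -0.102)

First, p̂₁ = 157/246 = 0.6382; p̂₂ = 218/260 = 0.8385.
The two standard errors are √(0.6382×0.3618/246) = 0.03064 and √(0.8385×0.1615/260) = 0.02282.
Because the samples are independent, SE_diff = √(0.03064² + 0.02282²) = 0.03820.
Using z* = 2.576 for 99%, ME = 2.576 × 0.03820 = 0.09840.
p̂₁ − p̂₂ = -0.2003; interval -0.2003 ± 0.09840 gives (-0.299, -0.102).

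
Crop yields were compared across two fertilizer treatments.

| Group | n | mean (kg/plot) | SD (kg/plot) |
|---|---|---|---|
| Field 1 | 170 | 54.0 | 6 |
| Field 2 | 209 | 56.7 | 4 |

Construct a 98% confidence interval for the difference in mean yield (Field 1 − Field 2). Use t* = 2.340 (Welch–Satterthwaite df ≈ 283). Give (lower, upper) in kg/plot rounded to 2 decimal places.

(-3.96, -1.44)

Per-group SEs: s₁/√n₁ = 6/√170 = 0.4602, s₂/√n₂ = 4/√209 = 0.2767.
Unpooled SE of the difference: √(0.21178404 + 0.07656289) = 0.5370.
Margin of error = t* · SE = 2.340 × 0.5370 = 1.2566.
x̄₁ − x̄₂ = 54.0 − 56.7 = -2.7000.
CI: -2.7000 ± 1.2566 = (-3.96, -1.44).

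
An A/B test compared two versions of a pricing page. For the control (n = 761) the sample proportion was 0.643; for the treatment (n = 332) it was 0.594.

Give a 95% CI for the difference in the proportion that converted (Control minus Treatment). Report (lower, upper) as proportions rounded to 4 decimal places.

Each SE is √(p̂(1−p̂)/n): √(0.6430·0.3570/761) = 0.01737 and √(0.5940·0.4060/332) = 0.02695.
SE(p̂₁ − p̂₂) = √(SE₁² + SE₂²) = √(0.0003017169 + 0.0007263025) = 0.03206, since the two samples are independent.
At 95% confidence z* = 1.960; margin = 1.960 × 0.03206 = 0.06284.
The difference is 0.6430 − 0.5940 = 0.0490, so the interval is 0.0490 ± 0.06284 = (-0.0138, 0.1118).

(-0.0138, 0.1118)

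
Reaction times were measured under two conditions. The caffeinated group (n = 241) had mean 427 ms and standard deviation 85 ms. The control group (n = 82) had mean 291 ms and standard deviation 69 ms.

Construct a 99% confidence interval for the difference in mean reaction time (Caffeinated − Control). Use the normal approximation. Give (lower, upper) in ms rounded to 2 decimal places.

(111.83, 160.17)

Per-group SEs: s₁/√n₁ = 85/√241 = 5.4753, s₂/√n₂ = 69/√82 = 7.6198.
Unpooled SE of the difference: √(29.97891009 + 58.06135204) = 9.3830.
Margin of error = z* · SE = 2.576 × 9.3830 = 24.1706.
x̄₁ − x̄₂ = 427 − 291 = 136.0000.
CI: 136.0000 ± 24.1706 = (111.83, 160.17).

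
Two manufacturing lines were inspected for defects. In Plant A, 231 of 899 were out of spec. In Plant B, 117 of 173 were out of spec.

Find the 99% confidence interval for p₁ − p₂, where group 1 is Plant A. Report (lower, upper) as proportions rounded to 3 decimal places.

First, p̂₁ = 231/899 = 0.2570; p̂₂ = 117/173 = 0.6763.
The two standard errors are √(0.2570×0.7430/899) = 0.01457 and √(0.6763×0.3237/173) = 0.03557.
Because the samples are independent, SE_diff = √(0.01457² + 0.03557²) = 0.03844.
Using z* = 2.576 for 99%, ME = 2.576 × 0.03844 = 0.09902.
p̂₁ − p̂₂ = -0.4193; interval -0.4193 ± 0.09902 gives (-0.518, -0.320).

(-0.518, -0.320)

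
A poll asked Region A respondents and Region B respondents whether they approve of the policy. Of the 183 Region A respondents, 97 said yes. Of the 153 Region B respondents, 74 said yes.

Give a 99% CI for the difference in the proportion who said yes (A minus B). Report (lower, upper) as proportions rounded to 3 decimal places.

(-0.095, 0.187)

p̂₁ = 97/183 = 0.5301 and p̂₂ = 74/153 = 0.4837.
SE₁ = √(p̂₁(1−p̂₁)/n₁) = √(0.5301·0.4699/183) = 0.03689; SE₂ = √(0.4837·0.5163/153) = 0.04040.
Independent samples: SE of the difference = √(SE₁² + SE₂²) = √(0.0013608721 + 0.00163216) = 0.05471.
z* for 99% confidence is 2.576, so the margin of error is 2.576 × 0.05471 = 0.14093.
Point estimate p̂₁ − p̂₂ = 0.5301 − 0.4837 = 0.0464.
0.0464 ± 0.14093 → (-0.095, 0.187).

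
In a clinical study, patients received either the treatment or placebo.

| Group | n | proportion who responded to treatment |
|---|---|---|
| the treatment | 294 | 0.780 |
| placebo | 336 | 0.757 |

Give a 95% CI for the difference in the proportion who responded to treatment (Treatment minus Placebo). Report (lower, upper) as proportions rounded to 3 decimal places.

(-0.043, 0.089)

Each SE is √(p̂(1−p̂)/n): √(0.7800·0.2200/294) = 0.02416 and √(0.7570·0.2430/336) = 0.02340.
SE(p̂₁ − p̂₂) = √(SE₁² + SE₂²) = √(0.0005837056 + 0.00054756) = 0.03363, since the two samples are independent.
At 95% confidence z* = 1.960; margin = 1.960 × 0.03363 = 0.06591.
The difference is 0.7800 − 0.7570 = 0.0230, so the interval is 0.0230 ± 0.06591 = (-0.043, 0.089).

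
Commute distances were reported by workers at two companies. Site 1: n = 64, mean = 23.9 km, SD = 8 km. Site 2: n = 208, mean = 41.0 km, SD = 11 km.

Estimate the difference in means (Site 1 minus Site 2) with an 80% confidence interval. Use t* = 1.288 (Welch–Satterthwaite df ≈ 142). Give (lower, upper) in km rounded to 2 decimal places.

Standard errors of each mean: 8/√64 = 1.0000 and 11/√208 = 0.7627.
SE(x̄₁ − x̄₂) = √(1.0000² + 0.7627²) = 1.2577 for independent samples with unequal variances.
With t* = 1.288, the margin is 1.288 × 1.2577 = 1.6199.
x̄₁ − x̄₂ = 23.9 − 41.0 = -17.1000; the interval is -17.1000 ± 1.6199 = (-18.72, -15.48).

(-18.72, -15.48)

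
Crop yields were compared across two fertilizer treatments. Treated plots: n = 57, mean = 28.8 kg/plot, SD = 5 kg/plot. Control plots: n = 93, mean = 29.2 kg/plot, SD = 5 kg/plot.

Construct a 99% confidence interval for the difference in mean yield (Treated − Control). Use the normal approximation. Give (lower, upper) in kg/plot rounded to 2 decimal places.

Standard errors of each mean: 5/√57 = 0.6623 and 5/√93 = 0.5185.
SE(x̄₁ − x̄₂) = √(0.6623² + 0.5185²) = 0.8411 for independent samples with unequal variances.
With z* = 2.576, the margin is 2.576 × 0.8411 = 2.1667.
x̄₁ − x̄₂ = 28.8 − 29.2 = -0.4000; the interval is -0.4000 ± 2.1667 = (-2.57, 1.77).

(-2.57, 1.77)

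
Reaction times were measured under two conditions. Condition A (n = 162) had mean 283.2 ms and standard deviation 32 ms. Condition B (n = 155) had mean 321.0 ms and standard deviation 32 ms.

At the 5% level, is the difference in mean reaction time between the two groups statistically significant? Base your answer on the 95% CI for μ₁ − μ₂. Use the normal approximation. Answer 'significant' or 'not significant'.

significant

Standard errors of each mean: 32/√162 = 2.5142 and 32/√155 = 2.5703.
SE(x̄₁ − x̄₂) = √(2.5142² + 2.5703²) = 3.5955 for independent samples with unequal variances.
With z* = 1.960, the margin is 1.960 × 3.5955 = 7.0472.
x̄₁ − x̄₂ = 283.2 − 321.0 = -37.8000; the interval is -37.8000 ± 7.0472 = (-44.8472, -30.7528).
The interval (-44.8472, -30.7528) does not contain 0, so the difference is significant.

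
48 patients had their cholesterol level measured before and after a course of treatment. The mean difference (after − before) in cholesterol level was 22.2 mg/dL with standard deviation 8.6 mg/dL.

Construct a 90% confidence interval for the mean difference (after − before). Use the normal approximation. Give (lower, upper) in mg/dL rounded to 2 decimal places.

Paired design: SE = s_d/√n = 8.6/√48 = 1.2413.
z* = 1.645; margin of error = 1.645 × 1.2413 = 2.0419.
22.2 ± 2.0419 → (20.16, 24.24).

(20.16, 24.24)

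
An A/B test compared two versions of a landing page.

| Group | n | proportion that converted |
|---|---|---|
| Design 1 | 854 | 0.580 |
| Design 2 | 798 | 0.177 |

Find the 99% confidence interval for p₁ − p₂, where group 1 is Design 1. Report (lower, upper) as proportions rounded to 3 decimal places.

Each SE is √(p̂(1−p̂)/n): √(0.5800·0.4200/854) = 0.01689 and √(0.1770·0.8230/798) = 0.01351.
SE(p̂₁ − p̂₂) = √(SE₁² + SE₂²) = √(0.0002852721 + 0.0001825201) = 0.02163, since the two samples are independent.
At 99% confidence z* = 2.576; margin = 2.576 × 0.02163 = 0.05572.
The difference is 0.5800 − 0.1770 = 0.4030, so the interval is 0.4030 ± 0.05572 = (0.347, 0.459).

(0.347, 0.459)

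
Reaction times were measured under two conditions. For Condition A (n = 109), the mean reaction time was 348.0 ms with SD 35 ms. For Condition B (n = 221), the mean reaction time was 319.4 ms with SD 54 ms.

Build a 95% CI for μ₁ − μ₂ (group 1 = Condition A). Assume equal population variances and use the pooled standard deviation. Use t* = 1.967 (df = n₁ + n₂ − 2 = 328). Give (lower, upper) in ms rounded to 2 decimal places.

s_p = √[((n₁−1)s₁² + (n₂−1)s₂²)/(n₁+n₂−2)] = √[(108·35² + 220·54²)/328] = 48.5717.
SE = 48.5717·√(1/109 + 1/221) = 5.6850.
With t* = 1.967, margin = 1.967 × 5.6850 = 11.1824.
x̄₁ − x̄₂ = 348.0 − 319.4 = 28.6000; interval 28.6000 ± 11.1824 = (17.42, 39.78).

(17.42, 39.78)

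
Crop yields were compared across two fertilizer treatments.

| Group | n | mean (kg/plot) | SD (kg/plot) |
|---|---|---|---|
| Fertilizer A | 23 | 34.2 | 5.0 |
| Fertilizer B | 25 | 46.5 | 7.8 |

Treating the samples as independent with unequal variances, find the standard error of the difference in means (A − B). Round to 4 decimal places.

SE₁ = s₁/√n₁ = 5.0/√23 = 1.0426; SE₂ = 7.8/√25 = 1.5600.
Independent samples, unequal variances: SE_diff = √(SE₁² + SE₂²) = √(1.08701476 + 2.4336) = 1.8763.

1.8763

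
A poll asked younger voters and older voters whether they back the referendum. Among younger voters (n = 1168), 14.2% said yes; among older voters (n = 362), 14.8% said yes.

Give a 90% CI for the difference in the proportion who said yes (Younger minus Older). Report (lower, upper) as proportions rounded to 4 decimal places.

The two standard errors are √(0.1420×0.8580/1168) = 0.01021 and √(0.1480×0.8520/362) = 0.01866.
Because the samples are independent, SE_diff = √(0.01021² + 0.01866²) = 0.02127.
Using z* = 1.645 for 90%, ME = 1.645 × 0.02127 = 0.03499.
p̂₁ − p̂₂ = -0.0060; interval -0.0060 ± 0.03499 gives (-0.0410, 0.0290).

(-0.0410, 0.0290)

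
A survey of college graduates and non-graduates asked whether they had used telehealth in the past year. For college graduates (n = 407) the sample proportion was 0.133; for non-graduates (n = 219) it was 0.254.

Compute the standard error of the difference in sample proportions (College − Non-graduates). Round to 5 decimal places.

Each SE is √(p̂(1−p̂)/n): √(0.1330·0.8670/407) = 0.01683 and √(0.2540·0.7460/219) = 0.02941.
SE(p̂₁ − p̂₂) = √(SE₁² + SE₂²) = √(0.0002832489 + 0.0008649481) = 0.03389, since the two samples are independent.

0.03389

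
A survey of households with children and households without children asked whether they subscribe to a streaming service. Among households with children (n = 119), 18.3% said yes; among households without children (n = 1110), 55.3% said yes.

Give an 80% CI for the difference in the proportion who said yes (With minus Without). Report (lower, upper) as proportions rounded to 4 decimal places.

SE₁ = √(p̂₁(1−p̂₁)/n₁) = √(0.1830·0.8170/119) = 0.03545; SE₂ = √(0.5530·0.4470/1110) = 0.01492.
Independent samples: SE of the difference = √(SE₁² + SE₂²) = √(0.0012567025 + 0.0002226064) = 0.03846.
z* for 80% confidence is 1.282, so the margin of error is 1.282 × 0.03846 = 0.04931.
Point estimate p̂₁ − p̂₂ = 0.1830 − 0.5530 = -0.3700.
-0.3700 ± 0.04931 → (-0.4193, -0.3207).

(-0.4193, -0.3207)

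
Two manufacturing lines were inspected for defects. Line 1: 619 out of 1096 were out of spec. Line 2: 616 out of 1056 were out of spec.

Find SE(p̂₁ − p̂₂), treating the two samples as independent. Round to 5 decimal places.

p̂₁ = 619/1096 = 0.5648 and p̂₂ = 616/1056 = 0.5833.
SE₁ = √(p̂₁(1−p̂₁)/n₁) = √(0.5648·0.4352/1096) = 0.01498; SE₂ = √(0.5833·0.4167/1056) = 0.01517.
Independent samples: SE of the difference = √(SE₁² + SE₂²) = √(0.0002244004 + 0.0002301289) = 0.02132.

0.02132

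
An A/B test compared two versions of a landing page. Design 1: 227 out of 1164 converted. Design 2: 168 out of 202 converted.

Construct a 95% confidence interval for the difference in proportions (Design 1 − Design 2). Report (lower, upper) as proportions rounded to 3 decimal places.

(-0.693, -0.580)

p̂₁ = 227/1164 = 0.1950 and p̂₂ = 168/202 = 0.8317.
SE₁ = √(p̂₁(1−p̂₁)/n₁) = √(0.1950·0.8050/1164) = 0.01161; SE₂ = √(0.8317·0.1683/202) = 0.02632.
Independent samples: SE of the difference = √(SE₁² + SE₂²) = √(0.0001347921 + 0.0006927424) = 0.02877.
z* for 95% confidence is 1.960, so the margin of error is 1.960 × 0.02877 = 0.05639.
Point estimate p̂₁ − p̂₂ = 0.1950 − 0.8317 = -0.6367.
-0.6367 ± 0.05639 → (-0.693, -0.580).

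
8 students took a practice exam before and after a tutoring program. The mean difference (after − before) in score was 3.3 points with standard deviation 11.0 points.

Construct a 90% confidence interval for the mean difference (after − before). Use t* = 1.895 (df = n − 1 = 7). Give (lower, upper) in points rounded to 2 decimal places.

This is a matched-pairs design, so SE = s_d/√n = 11.0/√8 = 3.8891.
Margin = 1.895 × 3.8891 = 7.3698; the interval is 3.3 ± 7.3698 = (-4.07, 10.67).

(-4.07, 10.67)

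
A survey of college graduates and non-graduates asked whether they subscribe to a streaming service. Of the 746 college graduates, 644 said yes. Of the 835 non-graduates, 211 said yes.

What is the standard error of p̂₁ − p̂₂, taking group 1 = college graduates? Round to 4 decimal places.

First, p̂₁ = 644/746 = 0.8633; p̂₂ = 211/835 = 0.2527.
The two standard errors are √(0.8633×0.1367/746) = 0.01258 and √(0.2527×0.7473/835) = 0.01504.
Because the samples are independent, SE_diff = √(0.01258² + 0.01504²) = 0.01961.

0.0196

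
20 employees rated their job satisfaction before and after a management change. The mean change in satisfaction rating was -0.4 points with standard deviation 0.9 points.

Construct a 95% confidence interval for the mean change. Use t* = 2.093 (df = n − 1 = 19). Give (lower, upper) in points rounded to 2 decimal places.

This is a matched-pairs design, so SE = s_d/√n = 0.9/√20 = 0.2012.
Margin = 2.093 × 0.2012 = 0.4211; the interval is -0.4 ± 0.4211 = (-0.82, 0.02).

(-0.82, 0.02)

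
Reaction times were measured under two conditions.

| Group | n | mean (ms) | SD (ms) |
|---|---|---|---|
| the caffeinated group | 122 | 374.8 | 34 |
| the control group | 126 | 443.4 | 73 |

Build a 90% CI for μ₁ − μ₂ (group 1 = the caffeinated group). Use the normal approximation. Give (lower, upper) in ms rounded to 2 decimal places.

(-80.44, -56.76)

Standard errors of each mean: 34/√122 = 3.0782 and 73/√126 = 6.5034.
SE(x̄₁ − x̄₂) = √(3.0782² + 6.5034²) = 7.1951 for independent samples with unequal variances.
With z* = 1.645, the margin is 1.645 × 7.1951 = 11.8359.
x̄₁ − x̄₂ = 374.8 − 443.4 = -68.6000; the interval is -68.6000 ± 11.8359 = (-80.44, -56.76).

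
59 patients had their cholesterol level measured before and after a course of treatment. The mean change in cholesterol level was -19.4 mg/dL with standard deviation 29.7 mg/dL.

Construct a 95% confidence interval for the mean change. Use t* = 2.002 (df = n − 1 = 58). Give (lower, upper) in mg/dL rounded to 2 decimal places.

(-27.14, -11.66)

Paired design: SE = s_d/√n = 29.7/√59 = 3.8666.
t* = 2.002; margin of error = 2.002 × 3.8666 = 7.7409.
-19.4 ± 7.7409 → (-27.14, -11.66).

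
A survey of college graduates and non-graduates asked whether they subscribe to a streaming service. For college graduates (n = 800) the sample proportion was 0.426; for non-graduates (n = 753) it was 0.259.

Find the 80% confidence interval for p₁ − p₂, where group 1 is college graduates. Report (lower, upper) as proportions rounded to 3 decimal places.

(0.137, 0.197)

SE₁ = √(p̂₁(1−p̂₁)/n₁) = √(0.4260·0.5740/800) = 0.01748; SE₂ = √(0.2590·0.7410/753) = 0.01596.
Independent samples: SE of the difference = √(SE₁² + SE₂²) = √(0.0003055504 + 0.0002547216) = 0.02367.
z* for 80% confidence is 1.282, so the margin of error is 1.282 × 0.02367 = 0.03034.
Point estimate p̂₁ − p̂₂ = 0.4260 − 0.2590 = 0.1670.
0.1670 ± 0.03034 → (0.137, 0.197).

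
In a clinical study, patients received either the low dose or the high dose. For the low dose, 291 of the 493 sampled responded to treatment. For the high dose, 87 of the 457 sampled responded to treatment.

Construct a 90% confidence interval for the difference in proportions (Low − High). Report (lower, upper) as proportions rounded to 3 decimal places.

First, p̂₁ = 291/493 = 0.5903; p̂₂ = 87/457 = 0.1904.
The two standard errors are √(0.5903×0.4097/493) = 0.02215 and √(0.1904×0.8096/457) = 0.01837.
Because the samples are independent, SE_diff = √(0.02215² + 0.01837²) = 0.02878.
Using z* = 1.645 for 90%, ME = 1.645 × 0.02878 = 0.04734.
p̂₁ − p̂₂ = 0.3999; interval 0.3999 ± 0.04734 gives (0.353, 0.447).

(0.353, 0.447)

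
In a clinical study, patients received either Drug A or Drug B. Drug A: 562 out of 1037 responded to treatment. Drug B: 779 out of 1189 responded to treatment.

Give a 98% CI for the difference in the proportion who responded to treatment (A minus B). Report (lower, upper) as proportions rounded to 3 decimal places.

(-0.161, -0.065)

First, p̂₁ = 562/1037 = 0.5419; p̂₂ = 779/1189 = 0.6552.
The two standard errors are √(0.5419×0.4581/1037) = 0.01547 and √(0.6552×0.3448/1189) = 0.01378.
Because the samples are independent, SE_diff = √(0.01547² + 0.01378²) = 0.02072.
Using z* = 2.326 for 98%, ME = 2.326 × 0.02072 = 0.04819.
p̂₁ − p̂₂ = -0.1133; interval -0.1133 ± 0.04819 gives (-0.161, -0.065).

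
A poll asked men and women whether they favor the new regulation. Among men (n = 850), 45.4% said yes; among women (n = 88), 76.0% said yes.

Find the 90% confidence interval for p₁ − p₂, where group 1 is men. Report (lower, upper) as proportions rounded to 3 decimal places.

The two standard errors are √(0.4540×0.5460/850) = 0.01708 and √(0.7600×0.2400/88) = 0.04553.
Because the samples are independent, SE_diff = √(0.01708² + 0.04553²) = 0.04863.
Using z* = 1.645 for 90%, ME = 1.645 × 0.04863 = 0.08000.
p̂₁ − p̂₂ = -0.3060; interval -0.3060 ± 0.08000 gives (-0.386, -0.226).

(-0.386, -0.226)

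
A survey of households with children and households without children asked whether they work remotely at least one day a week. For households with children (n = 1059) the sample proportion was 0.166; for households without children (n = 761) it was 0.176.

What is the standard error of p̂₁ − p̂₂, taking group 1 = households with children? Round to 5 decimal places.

0.01792

Each SE is √(p̂(1−p̂)/n): √(0.1660·0.8340/1059) = 0.01143 and √(0.1760·0.8240/761) = 0.01380.
SE(p̂₁ − p̂₂) = √(SE₁² + SE₂²) = √(0.0001306449 + 0.00019044) = 0.01792, since the two samples are independent.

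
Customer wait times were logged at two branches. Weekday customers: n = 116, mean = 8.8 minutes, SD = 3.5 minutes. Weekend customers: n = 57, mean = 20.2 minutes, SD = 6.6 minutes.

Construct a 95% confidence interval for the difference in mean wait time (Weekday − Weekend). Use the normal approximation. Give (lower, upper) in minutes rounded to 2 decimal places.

(-13.23, -9.57)

SE₁ = s₁/√n₁ = 3.5/√116 = 0.3250; SE₂ = 6.6/√57 = 0.8742.
Independent samples, unequal variances: SE_diff = √(SE₁² + SE₂²) = √(0.105625 + 0.76422564) = 0.9327.
z* = 1.960, so margin of error = 1.960 × 0.9327 = 1.8281.
Difference in means = 8.8 − 20.2 = -11.4000.
-11.4000 ± 1.8281 → (-13.23, -9.57).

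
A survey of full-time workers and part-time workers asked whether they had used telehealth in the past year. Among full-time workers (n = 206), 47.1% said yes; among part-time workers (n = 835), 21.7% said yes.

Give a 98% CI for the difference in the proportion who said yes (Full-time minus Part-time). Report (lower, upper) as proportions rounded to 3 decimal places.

(0.167, 0.341)

The two standard errors are √(0.4710×0.5290/206) = 0.03478 and √(0.2170×0.7830/835) = 0.01426.
Because the samples are independent, SE_diff = √(0.03478² + 0.01426²) = 0.03759.
Using z* = 2.326 for 98%, ME = 2.326 × 0.03759 = 0.08743.
p̂₁ − p̂₂ = 0.2540; interval 0.2540 ± 0.08743 gives (0.167, 0.341).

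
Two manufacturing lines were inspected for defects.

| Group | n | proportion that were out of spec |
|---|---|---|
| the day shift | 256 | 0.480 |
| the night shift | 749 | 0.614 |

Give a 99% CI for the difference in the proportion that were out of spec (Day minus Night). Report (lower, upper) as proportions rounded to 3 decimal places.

(-0.227, -0.041)

Each SE is √(p̂(1−p̂)/n): √(0.4800·0.5200/256) = 0.03122 and √(0.6140·0.3860/749) = 0.01779.
SE(p̂₁ − p̂₂) = √(SE₁² + SE₂²) = √(0.0009746884 + 0.0003164841) = 0.03593, since the two samples are independent.
At 99% confidence z* = 2.576; margin = 2.576 × 0.03593 = 0.09256.
The difference is 0.4800 − 0.6140 = -0.1340, so the interval is -0.1340 ± 0.09256 = (-0.227, -0.041).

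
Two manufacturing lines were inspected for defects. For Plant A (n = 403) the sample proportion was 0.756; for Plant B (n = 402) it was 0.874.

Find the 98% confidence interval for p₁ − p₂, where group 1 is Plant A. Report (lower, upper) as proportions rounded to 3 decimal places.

(-0.181, -0.055)

The two standard errors are √(0.7560×0.2440/403) = 0.02139 and √(0.8740×0.1260/402) = 0.01655.
Because the samples are independent, SE_diff = √(0.02139² + 0.01655²) = 0.02705.
Using z* = 2.326 for 98%, ME = 2.326 × 0.02705 = 0.06292.
p̂₁ − p̂₂ = -0.1180; interval -0.1180 ± 0.06292 gives (-0.181, -0.055).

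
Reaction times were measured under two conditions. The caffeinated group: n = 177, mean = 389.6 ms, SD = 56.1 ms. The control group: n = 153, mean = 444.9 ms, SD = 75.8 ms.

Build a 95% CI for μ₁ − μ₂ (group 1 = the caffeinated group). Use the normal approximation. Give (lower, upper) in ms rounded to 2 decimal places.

(-69.88, -40.72)

Per-group SEs: s₁/√n₁ = 56.1/√177 = 4.2167, s₂/√n₂ = 75.8/√153 = 6.1281.
Unpooled SE of the difference: √(17.78055889 + 37.55360961) = 7.4387.
Margin of error = z* · SE = 1.960 × 7.4387 = 14.5799.
x̄₁ − x̄₂ = 389.6 − 444.9 = -55.3000.
CI: -55.3000 ± 14.5799 = (-69.88, -40.72).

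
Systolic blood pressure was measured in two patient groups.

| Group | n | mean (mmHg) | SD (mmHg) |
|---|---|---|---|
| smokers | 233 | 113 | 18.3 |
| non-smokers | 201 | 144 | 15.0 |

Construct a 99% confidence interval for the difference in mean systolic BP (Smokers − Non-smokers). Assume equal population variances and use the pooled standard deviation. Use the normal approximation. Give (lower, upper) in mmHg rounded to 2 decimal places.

(-35.18, -26.82)

Pooled variance s_p² = [232·18.3² + 200·15.0²] / (233+201−2) = 284.0150, so s_p = 16.8527.
SE_diff = s_p·√(1/n₁ + 1/n₂) = 16.8527·√(1/233 + 1/201) = 1.6223.
z* = 2.576; margin = 2.576 × 1.6223 = 4.1790.
Difference = 113 − 144 = -31.0000.
-31.0000 ± 4.1790 → (-35.18, -26.82).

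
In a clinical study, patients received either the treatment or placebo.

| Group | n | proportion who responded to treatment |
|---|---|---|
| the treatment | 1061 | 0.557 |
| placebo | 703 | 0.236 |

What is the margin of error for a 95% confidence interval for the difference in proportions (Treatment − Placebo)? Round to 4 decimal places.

0.0433

Each SE is √(p̂(1−p̂)/n): √(0.5570·0.4430/1061) = 0.01525 and √(0.2360·0.7640/703) = 0.01601.
SE(p̂₁ − p̂₂) = √(SE₁² + SE₂²) = √(0.0002325625 + 0.0002563201) = 0.02211, since the two samples are independent.
At 95% confidence z* = 1.960; margin = 1.960 × 0.02211 = 0.04334.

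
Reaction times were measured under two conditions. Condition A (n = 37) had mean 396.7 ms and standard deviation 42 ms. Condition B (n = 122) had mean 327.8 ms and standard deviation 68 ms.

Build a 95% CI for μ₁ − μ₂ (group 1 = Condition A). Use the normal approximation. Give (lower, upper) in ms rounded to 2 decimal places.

SE₁ = s₁/√n₁ = 42/√37 = 6.9048; SE₂ = 68/√122 = 6.1564.
Independent samples, unequal variances: SE_diff = √(SE₁² + SE₂²) = √(47.67626304 + 37.90126096) = 9.2508.
z* = 1.960, so margin of error = 1.960 × 9.2508 = 18.1316.
Difference in means = 396.7 − 327.8 = 68.9000.
68.9000 ± 18.1316 → (50.77, 87.03).

(50.77, 87.03)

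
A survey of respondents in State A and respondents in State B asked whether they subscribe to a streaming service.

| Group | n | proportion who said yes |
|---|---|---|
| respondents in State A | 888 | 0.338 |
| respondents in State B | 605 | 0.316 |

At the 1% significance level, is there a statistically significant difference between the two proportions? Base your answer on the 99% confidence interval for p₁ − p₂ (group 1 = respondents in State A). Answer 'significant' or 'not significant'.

not significant

The two standard errors are √(0.3380×0.6620/888) = 0.01587 and √(0.3160×0.6840/605) = 0.01890.
Because the samples are independent, SE_diff = √(0.01587² + 0.01890²) = 0.02468.
Using z* = 2.576 for 99%, ME = 2.576 × 0.02468 = 0.06358.
p̂₁ − p̂₂ = 0.0220; interval 0.0220 ± 0.06358 gives (-0.04158, 0.08558).
The interval (-0.04158, 0.08558) contains 0, so the difference is not significant.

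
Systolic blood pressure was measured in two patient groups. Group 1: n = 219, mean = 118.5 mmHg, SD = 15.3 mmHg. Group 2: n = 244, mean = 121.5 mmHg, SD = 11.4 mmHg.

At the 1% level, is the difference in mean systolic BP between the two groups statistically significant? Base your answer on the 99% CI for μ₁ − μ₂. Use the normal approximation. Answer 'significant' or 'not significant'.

Per-group SEs: s₁/√n₁ = 15.3/√219 = 1.0339, s₂/√n₂ = 11.4/√244 = 0.7298.
Unpooled SE of the difference: √(1.06894921 + 0.53260804) = 1.2655.
Margin of error = z* · SE = 2.576 × 1.2655 = 3.2599.
x̄₁ − x̄₂ = 118.5 − 121.5 = -3.0000.
CI: -3.0000 ± 3.2599 = (-6.2599, 0.2599).
The interval (-6.2599, 0.2599) contains 0, so the difference is not significant.

not significant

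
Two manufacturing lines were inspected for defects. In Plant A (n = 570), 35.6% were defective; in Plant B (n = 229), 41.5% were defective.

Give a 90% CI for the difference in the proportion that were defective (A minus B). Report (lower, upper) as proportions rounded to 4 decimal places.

(-0.1219, 0.0039)

The two standard errors are √(0.3560×0.6440/570) = 0.02006 and √(0.4150×0.5850/229) = 0.03256.
Because the samples are independent, SE_diff = √(0.02006² + 0.03256²) = 0.03824.
Using z* = 1.645 for 90%, ME = 1.645 × 0.03824 = 0.06290.
p̂₁ − p̂₂ = -0.0590; interval -0.0590 ± 0.06290 gives (-0.1219, 0.0039).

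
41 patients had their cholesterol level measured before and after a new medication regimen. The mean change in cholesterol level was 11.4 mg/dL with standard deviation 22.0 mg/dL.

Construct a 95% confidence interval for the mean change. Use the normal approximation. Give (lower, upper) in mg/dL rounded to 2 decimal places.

Paired design: SE = s_d/√n = 22.0/√41 = 3.4358.
z* = 1.960; margin of error = 1.960 × 3.4358 = 6.7342.
11.4 ± 6.7342 → (4.67, 18.13).

(4.67, 18.13)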